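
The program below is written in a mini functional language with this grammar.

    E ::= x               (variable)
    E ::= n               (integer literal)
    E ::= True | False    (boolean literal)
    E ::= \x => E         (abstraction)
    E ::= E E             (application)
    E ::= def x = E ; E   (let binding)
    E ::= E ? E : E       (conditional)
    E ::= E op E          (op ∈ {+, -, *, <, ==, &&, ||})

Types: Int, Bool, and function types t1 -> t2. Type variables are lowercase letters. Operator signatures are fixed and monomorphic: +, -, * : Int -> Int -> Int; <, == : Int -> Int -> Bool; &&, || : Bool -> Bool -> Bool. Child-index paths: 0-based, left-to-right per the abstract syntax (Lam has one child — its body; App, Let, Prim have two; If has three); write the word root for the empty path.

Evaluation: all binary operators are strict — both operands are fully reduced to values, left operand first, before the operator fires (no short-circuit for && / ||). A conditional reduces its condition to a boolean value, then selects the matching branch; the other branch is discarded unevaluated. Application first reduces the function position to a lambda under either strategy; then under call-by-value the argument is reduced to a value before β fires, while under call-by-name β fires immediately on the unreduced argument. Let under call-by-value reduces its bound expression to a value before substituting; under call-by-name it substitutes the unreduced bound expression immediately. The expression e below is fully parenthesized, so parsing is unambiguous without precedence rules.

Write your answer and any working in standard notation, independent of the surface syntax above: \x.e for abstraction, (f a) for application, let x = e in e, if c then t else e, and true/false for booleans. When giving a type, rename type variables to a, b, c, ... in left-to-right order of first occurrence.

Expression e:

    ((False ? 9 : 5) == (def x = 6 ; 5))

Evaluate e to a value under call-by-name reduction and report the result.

Answer: true

Working:
step 0: ((if false then 9 else 5) == (let x = 6 in 5))
step 1: [if@0] (5 == (let x = 6 in 5))
step 2: [let@1] (5 == 5)
step 3: [delta@root] true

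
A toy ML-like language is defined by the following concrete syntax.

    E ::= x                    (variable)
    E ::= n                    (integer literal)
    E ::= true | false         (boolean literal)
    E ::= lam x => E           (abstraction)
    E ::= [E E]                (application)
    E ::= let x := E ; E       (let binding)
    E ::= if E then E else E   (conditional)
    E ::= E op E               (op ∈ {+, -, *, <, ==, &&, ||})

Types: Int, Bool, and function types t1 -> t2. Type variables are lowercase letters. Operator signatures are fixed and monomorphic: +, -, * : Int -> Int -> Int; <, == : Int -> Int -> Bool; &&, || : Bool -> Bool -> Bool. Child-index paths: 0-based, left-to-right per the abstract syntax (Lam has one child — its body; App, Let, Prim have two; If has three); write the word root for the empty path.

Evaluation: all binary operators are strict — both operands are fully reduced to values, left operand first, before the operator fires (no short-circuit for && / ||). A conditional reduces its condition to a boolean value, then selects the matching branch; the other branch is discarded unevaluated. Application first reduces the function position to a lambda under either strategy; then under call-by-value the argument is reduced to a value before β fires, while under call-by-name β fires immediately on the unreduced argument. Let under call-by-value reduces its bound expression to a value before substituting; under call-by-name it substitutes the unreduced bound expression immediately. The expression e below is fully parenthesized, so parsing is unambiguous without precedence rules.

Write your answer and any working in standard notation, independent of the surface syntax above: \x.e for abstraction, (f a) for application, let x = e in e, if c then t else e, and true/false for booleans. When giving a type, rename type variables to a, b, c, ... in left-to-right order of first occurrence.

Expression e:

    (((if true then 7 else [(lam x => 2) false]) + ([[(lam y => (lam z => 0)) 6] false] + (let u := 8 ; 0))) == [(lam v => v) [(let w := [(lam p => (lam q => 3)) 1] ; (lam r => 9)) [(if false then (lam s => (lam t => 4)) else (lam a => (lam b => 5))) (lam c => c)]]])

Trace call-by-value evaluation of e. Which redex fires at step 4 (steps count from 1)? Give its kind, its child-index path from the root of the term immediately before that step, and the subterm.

Answer: let at 0.1.1 : (let u = 8 in 0)

Derivation:
step 0: (((if true then 7 else ((\x.2) false)) + ((((\y.(\z.0)) 6) false) + (let u = 8 in 0))) == ((\v.v) ((let w = ((\p.(\q.3)) 1) in (\r.9)) ((if false then (\s.(\t.4)) else (\a.(\b.5))) (\c.c)))))
step 1: [if@0.0] ((7 + ((((\y.(\z.0)) 6) false) + (let u = 8 in 0))) == ((\v.v) ((let w = ((\p.(\q.3)) 1) in (\r.9)) ((if false then (\s.(\t.4)) else (\a.(\b.5))) (\c.c)))))
step 2: [beta@0.1.0.0] ((7 + (((\z.0) false) + (let u = 8 in 0))) == ((\v.v) ((let w = ((\p.(\q.3)) 1) in (\r.9)) ((if false then (\s.(\t.4)) else (\a.(\b.5))) (\c.c)))))
step 3: [beta@0.1.0] ((7 + (0 + (let u = 8 in 0))) == ((\v.v) ((let w = ((\p.(\q.3)) 1) in (\r.9)) ((if false then (\s.(\t.4)) else (\a.(\b.5))) (\c.c)))))
step 4: [let@0.1.1] ((7 + (0 + 0)) == ((\v.v) ((let w = ((\p.(\q.3)) 1) in (\r.9)) ((if false then (\s.(\t.4)) else (\a.(\b.5))) (\c.c)))))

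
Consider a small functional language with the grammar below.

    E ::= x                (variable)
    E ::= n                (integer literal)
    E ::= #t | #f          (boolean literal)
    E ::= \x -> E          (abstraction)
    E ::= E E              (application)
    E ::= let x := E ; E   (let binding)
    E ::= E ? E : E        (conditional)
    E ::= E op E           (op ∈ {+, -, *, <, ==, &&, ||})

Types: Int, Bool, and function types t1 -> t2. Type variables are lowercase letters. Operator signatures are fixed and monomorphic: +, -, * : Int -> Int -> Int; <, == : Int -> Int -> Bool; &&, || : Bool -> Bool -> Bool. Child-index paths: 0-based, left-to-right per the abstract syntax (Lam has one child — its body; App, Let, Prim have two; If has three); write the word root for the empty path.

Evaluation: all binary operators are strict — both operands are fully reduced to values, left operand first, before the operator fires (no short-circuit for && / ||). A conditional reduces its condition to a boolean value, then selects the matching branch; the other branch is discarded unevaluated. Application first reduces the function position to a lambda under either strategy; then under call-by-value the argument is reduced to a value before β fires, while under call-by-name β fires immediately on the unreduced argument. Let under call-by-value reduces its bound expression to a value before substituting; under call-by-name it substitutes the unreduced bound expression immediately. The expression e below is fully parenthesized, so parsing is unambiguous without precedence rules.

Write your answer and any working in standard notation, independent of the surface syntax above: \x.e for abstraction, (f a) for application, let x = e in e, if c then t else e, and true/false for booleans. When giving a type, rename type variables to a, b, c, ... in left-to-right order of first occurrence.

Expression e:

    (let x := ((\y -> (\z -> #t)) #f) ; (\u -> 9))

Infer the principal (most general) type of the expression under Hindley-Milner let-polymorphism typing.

Derivation:
\z._ : b -> Bool
\y._ : a -> b -> Bool
  unify a -> b -> Bool ~ Bool -> c
  unify a ~ Bool
  unify b -> Bool ~ c
_ _ : b -> Bool
let x : forall. b -> Bool
\u._ : d -> Int

Answer: a -> Int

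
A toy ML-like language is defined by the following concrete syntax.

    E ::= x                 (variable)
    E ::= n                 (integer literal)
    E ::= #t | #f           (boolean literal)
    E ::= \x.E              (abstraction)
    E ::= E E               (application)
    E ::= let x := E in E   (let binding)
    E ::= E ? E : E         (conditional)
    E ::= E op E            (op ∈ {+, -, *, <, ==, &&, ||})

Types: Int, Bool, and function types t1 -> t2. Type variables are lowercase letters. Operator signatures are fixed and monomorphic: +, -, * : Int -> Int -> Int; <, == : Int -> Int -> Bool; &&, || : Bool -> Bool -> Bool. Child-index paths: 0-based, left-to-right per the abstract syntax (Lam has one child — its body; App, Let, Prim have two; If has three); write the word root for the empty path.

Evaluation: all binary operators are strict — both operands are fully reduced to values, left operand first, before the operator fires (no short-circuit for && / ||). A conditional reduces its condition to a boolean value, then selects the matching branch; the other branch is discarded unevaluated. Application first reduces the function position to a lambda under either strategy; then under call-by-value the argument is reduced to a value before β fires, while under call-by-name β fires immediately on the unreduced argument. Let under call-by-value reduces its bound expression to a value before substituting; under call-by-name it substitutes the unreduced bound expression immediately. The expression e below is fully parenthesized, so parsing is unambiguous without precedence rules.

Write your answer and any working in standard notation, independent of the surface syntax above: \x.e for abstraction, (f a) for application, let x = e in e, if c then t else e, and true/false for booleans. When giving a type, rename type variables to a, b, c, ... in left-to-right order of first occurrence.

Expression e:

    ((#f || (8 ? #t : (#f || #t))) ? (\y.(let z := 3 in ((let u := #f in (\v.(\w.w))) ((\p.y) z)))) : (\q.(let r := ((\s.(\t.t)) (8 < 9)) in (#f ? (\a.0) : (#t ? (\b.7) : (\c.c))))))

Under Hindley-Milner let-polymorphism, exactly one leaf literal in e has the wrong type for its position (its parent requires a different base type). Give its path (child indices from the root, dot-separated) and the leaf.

Answer: 0.1.0 : 8

Working:
  unify Bool ~ Bool
  unify Int ~ Bool
  FAIL: mismatch Int ~ Bool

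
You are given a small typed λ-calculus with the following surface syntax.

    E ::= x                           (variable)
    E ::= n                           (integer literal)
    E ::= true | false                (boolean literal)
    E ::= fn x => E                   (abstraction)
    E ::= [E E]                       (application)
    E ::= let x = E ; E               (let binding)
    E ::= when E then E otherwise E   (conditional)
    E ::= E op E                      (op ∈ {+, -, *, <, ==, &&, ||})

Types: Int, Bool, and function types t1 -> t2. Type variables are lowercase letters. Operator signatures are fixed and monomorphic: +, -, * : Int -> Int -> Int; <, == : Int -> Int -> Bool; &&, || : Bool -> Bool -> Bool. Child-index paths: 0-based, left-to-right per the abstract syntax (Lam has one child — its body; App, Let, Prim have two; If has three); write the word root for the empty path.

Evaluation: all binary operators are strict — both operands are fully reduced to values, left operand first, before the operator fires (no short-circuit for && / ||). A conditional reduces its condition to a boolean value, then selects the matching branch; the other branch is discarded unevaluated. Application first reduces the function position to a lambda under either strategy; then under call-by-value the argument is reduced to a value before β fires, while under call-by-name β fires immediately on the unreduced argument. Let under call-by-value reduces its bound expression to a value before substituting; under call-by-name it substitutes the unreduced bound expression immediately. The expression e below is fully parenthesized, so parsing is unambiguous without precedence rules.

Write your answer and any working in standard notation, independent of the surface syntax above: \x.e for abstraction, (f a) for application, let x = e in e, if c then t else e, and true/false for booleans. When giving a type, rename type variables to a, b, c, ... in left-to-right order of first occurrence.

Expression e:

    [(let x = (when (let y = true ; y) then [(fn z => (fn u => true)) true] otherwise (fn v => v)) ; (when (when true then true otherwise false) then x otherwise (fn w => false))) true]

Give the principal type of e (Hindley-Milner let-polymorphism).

Working:
let y : Bool
y : Bool
  unify Bool ~ Bool
\u._ : b -> Bool
\z._ : a -> b -> Bool
  unify a -> b -> Bool ~ Bool -> c
  unify a ~ Bool
  unify b -> Bool ~ c
_ _ : b -> Bool
v : d
\v._ : d -> d
  unify b -> Bool ~ d -> d
  unify b ~ d
  unify Bool ~ d
let x : Bool -> Bool
  unify Bool ~ Bool
  unify Bool ~ Bool
  unify Bool ~ Bool
x : Bool -> Bool
\w._ : e -> Bool
  unify Bool -> Bool ~ e -> Bool
  unify Bool ~ e
  unify Bool ~ Bool
  unify Bool -> Bool ~ Bool -> f
  unify Bool ~ Bool
  unify Bool ~ f
_ _ : Bool

Answer: Bool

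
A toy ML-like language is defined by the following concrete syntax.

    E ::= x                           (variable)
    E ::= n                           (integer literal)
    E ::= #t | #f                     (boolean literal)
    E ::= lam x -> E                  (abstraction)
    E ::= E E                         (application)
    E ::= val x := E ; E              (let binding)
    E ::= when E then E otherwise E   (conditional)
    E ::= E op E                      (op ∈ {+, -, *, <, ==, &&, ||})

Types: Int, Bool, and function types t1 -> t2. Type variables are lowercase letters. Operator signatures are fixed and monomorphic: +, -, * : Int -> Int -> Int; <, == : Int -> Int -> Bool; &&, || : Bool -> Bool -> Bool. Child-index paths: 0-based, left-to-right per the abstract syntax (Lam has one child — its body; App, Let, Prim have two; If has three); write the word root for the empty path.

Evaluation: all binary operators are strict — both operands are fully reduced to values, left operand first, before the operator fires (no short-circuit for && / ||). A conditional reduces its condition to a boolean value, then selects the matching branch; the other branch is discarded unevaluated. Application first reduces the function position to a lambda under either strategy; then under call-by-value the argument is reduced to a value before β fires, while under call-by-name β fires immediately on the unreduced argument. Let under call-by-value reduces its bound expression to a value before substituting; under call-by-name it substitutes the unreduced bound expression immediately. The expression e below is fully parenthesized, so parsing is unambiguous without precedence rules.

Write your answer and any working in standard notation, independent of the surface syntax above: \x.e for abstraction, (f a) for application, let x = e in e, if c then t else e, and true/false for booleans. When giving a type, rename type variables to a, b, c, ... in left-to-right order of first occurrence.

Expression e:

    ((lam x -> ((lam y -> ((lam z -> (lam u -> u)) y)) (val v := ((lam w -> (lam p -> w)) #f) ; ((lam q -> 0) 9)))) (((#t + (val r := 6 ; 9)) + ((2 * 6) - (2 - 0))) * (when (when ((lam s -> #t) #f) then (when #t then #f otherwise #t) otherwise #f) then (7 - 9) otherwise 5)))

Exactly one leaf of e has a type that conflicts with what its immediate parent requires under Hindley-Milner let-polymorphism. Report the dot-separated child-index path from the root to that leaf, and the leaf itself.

Working:
u : d
\u._ : d -> d
\z._ : c -> d -> d
y : b
  unify c -> d -> d ~ b -> e
  unify c ~ b
  unify d -> d ~ e
_ _ : d -> d
\y._ : b -> d -> d
w : f
\p._ : g -> f
\w._ : f -> g -> f
  unify f -> g -> f ~ Bool -> h
  unify f ~ Bool
  unify g -> Bool ~ h
_ _ : g -> Bool
let v : forall. g -> Bool
\q._ : i -> Int
  unify i -> Int ~ Int -> j
  unify i ~ Int
  unify Int ~ j
_ _ : Int
  unify b -> d -> d ~ Int -> k
  unify b ~ Int
  unify d -> d ~ k
_ _ : d -> d
\x._ : a -> d -> d
  unify Bool ~ Int
  FAIL: mismatch Bool ~ Int

Answer: 1.0.0.0 : true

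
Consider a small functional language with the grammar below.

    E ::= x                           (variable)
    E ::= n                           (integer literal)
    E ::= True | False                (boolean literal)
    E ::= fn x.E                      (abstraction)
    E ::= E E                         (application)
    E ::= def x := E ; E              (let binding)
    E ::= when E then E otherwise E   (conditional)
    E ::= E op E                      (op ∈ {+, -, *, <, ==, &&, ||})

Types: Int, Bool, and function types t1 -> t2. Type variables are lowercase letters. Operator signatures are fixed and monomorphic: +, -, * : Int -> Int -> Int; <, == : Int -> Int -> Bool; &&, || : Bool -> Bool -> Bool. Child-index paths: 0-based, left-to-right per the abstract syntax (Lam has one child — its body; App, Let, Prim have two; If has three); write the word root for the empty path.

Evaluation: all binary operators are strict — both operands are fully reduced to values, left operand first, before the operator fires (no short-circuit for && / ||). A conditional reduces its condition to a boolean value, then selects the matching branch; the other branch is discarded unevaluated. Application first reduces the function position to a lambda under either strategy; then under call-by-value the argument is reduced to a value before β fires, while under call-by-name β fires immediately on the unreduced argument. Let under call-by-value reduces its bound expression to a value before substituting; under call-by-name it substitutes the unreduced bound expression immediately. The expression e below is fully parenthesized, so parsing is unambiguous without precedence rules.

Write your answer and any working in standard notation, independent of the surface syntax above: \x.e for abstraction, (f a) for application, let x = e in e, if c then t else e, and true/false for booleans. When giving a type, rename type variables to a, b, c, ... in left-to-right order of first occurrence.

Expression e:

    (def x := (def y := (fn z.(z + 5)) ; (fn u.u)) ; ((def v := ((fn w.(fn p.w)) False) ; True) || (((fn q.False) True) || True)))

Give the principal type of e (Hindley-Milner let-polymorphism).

Working:
z : a
  unify a ~ Int
  unify Int ~ Int
\z._ : Int -> Int
let y : Int -> Int
u : b
\u._ : b -> b
let x : forall. b -> b
w : c
\p._ : d -> c
\w._ : c -> d -> c
  unify c -> d -> c ~ Bool -> e
  unify c ~ Bool
  unify d -> Bool ~ e
_ _ : d -> Bool
let v : forall. d -> Bool
  unify Bool ~ Bool
\q._ : f -> Bool
  unify f -> Bool ~ Bool -> g
  unify f ~ Bool
  unify Bool ~ g
_ _ : Bool
  unify Bool ~ Bool
  unify Bool ~ Bool
  unify Bool ~ Bool

Answer: Bool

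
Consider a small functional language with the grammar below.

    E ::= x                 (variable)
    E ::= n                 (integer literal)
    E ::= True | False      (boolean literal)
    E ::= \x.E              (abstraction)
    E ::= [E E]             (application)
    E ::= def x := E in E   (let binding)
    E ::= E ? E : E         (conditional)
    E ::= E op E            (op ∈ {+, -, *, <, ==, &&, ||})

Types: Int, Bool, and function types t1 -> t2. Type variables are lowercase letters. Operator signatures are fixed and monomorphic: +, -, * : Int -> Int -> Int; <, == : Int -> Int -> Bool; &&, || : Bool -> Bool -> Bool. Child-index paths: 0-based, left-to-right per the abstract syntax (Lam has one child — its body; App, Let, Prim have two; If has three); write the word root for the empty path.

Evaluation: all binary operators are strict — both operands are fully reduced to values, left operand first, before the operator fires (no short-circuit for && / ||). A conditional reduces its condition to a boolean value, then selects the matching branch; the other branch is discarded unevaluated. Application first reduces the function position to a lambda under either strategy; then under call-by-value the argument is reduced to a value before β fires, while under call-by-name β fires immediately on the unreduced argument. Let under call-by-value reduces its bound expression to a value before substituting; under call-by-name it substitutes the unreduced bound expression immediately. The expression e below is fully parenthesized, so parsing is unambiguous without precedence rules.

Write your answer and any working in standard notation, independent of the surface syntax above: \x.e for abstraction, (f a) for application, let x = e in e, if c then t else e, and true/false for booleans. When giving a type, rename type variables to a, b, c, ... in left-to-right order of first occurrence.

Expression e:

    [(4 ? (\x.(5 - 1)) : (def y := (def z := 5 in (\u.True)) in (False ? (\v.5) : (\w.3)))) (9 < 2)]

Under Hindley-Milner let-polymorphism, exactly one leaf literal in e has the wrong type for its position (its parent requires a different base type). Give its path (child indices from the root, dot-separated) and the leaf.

Answer: 0.0 : 4

Trace:
  unify Int ~ Bool
  FAIL: mismatch Int ~ Bool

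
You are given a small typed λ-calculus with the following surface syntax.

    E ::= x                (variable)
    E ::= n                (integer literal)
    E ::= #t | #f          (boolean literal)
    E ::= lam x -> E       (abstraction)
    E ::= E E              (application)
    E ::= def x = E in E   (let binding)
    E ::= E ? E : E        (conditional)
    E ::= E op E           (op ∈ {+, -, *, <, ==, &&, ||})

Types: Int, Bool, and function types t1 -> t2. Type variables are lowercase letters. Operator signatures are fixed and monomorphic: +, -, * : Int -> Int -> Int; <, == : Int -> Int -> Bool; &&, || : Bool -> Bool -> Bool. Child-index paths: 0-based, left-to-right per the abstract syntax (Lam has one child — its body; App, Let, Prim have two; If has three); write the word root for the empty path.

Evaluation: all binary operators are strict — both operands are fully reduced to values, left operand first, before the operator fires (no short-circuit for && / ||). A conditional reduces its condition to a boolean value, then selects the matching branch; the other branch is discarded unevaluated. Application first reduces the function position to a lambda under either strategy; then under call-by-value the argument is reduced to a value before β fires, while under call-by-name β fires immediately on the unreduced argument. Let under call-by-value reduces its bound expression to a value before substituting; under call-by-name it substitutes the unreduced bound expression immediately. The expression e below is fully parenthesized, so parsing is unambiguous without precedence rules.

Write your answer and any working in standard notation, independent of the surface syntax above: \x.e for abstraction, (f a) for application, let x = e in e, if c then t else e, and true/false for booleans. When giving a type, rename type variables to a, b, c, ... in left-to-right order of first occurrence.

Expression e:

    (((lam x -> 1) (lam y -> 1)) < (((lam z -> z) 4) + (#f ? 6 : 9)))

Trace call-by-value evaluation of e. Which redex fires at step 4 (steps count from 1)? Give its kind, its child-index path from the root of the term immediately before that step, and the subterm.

Answer: delta at 1 : (4 + 9)

Derivation:
step 0: (((\x.1) (\y.1)) < (((\z.z) 4) + (if false then 6 else 9)))
step 1: [beta@0] (1 < (((\z.z) 4) + (if false then 6 else 9)))
step 2: [beta@1.0] (1 < (4 + (if false then 6 else 9)))
step 3: [if@1.1] (1 < (4 + 9))
step 4: [delta@1] (1 < 13)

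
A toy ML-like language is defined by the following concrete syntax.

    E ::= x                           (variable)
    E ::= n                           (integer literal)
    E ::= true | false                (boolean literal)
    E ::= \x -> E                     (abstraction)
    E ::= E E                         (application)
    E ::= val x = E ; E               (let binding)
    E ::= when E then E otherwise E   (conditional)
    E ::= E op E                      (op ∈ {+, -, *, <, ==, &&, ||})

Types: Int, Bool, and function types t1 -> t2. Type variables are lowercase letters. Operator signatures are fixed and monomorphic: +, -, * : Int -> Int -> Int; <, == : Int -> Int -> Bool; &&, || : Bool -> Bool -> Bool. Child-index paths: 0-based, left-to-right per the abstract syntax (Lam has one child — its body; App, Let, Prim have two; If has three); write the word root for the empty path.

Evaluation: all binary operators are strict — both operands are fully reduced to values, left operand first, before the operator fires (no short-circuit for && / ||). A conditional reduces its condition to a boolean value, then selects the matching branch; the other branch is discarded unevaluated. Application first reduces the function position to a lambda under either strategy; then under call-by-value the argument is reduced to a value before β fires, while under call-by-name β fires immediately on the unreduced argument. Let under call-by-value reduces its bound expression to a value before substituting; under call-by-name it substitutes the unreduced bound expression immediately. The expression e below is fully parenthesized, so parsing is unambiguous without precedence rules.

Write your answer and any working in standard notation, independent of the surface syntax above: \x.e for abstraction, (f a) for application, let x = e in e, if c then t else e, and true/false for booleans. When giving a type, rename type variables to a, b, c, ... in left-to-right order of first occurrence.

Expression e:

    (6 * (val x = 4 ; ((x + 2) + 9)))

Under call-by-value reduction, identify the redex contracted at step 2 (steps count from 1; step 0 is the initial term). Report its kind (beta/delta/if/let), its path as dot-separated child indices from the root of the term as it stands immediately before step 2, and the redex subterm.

Answer: delta at 1.0 : (4 + 2)

Trace:
step 0: (6 * (let x = 4 in ((x + 2) + 9)))
step 1: [let@1] (6 * ((4 + 2) + 9))
step 2: [delta@1.0] (6 * (6 + 9))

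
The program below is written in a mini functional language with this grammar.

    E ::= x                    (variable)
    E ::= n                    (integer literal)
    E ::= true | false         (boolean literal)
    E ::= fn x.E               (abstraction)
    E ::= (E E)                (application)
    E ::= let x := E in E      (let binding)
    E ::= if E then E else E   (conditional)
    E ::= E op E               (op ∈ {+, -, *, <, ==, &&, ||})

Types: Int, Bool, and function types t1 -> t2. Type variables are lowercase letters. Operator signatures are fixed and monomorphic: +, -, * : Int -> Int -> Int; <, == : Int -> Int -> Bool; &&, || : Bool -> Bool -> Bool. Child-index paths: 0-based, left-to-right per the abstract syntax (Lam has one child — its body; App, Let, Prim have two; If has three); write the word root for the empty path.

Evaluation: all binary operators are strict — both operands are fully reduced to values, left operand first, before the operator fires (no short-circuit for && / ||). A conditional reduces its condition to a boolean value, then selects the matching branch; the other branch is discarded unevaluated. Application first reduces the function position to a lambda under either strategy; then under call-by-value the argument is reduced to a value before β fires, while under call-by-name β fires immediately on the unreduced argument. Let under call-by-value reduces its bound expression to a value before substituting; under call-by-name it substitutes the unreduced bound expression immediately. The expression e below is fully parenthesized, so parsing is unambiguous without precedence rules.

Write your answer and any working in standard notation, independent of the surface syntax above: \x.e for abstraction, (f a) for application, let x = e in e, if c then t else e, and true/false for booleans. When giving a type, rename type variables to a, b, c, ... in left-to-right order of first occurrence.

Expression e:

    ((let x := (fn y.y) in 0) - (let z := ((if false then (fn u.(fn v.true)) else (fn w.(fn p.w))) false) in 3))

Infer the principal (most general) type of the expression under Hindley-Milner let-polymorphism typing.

Answer: Int

Trace:
y : a
\y._ : a -> a
let x : forall. a -> a
  unify Int ~ Int
  unify Bool ~ Bool
\v._ : c -> Bool
\u._ : b -> c -> Bool
w : d
\p._ : e -> d
\w._ : d -> e -> d
  unify b -> c -> Bool ~ d -> e -> d
  unify b ~ d
  unify c -> Bool ~ e -> d
  unify c ~ e
  unify Bool ~ d
  unify Bool -> e -> Bool ~ Bool -> f
  unify Bool ~ Bool
  unify e -> Bool ~ f
_ _ : e -> Bool
let z : forall. e -> Bool
  unify Int ~ Int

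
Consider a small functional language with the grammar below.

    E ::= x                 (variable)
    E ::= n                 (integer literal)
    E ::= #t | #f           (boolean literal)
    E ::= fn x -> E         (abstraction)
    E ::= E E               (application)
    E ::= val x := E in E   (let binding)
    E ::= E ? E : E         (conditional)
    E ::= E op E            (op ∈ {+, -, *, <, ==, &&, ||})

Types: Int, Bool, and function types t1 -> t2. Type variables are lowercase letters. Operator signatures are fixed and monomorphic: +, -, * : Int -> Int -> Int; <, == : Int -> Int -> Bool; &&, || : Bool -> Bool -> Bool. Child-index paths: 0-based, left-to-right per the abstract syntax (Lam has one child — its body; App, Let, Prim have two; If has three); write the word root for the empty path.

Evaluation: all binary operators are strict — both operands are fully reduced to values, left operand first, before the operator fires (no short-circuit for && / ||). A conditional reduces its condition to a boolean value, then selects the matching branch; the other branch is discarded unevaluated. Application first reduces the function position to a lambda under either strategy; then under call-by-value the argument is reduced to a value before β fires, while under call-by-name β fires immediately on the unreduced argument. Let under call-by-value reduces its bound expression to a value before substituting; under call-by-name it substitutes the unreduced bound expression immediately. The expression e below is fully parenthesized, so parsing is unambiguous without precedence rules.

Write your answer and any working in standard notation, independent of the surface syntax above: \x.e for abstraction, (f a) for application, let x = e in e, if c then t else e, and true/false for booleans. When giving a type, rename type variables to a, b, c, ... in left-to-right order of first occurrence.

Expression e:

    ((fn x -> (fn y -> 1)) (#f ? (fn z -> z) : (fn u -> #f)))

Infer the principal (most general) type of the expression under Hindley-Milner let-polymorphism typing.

Trace:
\y._ : b -> Int
\x._ : a -> b -> Int
  unify Bool ~ Bool
z : c
\z._ : c -> c
\u._ : d -> Bool
  unify c -> c ~ d -> Bool
  unify c ~ d
  unify d ~ Bool
  unify a -> b -> Int ~ (Bool -> Bool) -> e
  unify a ~ Bool -> Bool
  unify b -> Int ~ e
_ _ : b -> Int

Answer: a -> Int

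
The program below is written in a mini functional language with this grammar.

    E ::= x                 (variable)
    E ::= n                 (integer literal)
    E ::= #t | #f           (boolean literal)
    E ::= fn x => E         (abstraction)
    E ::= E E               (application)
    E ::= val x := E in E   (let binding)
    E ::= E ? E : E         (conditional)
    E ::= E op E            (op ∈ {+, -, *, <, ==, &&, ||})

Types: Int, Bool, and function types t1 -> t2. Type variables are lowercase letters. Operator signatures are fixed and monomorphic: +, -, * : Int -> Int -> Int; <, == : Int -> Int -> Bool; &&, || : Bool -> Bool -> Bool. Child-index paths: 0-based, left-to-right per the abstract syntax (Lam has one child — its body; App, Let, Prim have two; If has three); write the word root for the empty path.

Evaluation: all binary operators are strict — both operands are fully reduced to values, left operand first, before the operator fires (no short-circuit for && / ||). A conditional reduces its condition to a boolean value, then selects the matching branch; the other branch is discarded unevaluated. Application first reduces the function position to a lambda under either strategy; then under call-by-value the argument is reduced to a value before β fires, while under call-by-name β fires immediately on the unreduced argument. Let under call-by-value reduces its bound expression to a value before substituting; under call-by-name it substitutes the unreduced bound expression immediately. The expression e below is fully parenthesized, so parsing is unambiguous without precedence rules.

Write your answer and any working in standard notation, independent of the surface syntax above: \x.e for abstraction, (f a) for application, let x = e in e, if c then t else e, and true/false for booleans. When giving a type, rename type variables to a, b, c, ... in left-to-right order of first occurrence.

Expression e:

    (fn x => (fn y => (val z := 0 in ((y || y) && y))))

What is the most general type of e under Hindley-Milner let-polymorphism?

Working:
let z : Int
y : b
  unify b ~ Bool
y : Bool
  unify Bool ~ Bool
  unify Bool ~ Bool
y : Bool
  unify Bool ~ Bool
\y._ : Bool -> Bool
\x._ : a -> Bool -> Bool

Answer: a -> Bool -> Bool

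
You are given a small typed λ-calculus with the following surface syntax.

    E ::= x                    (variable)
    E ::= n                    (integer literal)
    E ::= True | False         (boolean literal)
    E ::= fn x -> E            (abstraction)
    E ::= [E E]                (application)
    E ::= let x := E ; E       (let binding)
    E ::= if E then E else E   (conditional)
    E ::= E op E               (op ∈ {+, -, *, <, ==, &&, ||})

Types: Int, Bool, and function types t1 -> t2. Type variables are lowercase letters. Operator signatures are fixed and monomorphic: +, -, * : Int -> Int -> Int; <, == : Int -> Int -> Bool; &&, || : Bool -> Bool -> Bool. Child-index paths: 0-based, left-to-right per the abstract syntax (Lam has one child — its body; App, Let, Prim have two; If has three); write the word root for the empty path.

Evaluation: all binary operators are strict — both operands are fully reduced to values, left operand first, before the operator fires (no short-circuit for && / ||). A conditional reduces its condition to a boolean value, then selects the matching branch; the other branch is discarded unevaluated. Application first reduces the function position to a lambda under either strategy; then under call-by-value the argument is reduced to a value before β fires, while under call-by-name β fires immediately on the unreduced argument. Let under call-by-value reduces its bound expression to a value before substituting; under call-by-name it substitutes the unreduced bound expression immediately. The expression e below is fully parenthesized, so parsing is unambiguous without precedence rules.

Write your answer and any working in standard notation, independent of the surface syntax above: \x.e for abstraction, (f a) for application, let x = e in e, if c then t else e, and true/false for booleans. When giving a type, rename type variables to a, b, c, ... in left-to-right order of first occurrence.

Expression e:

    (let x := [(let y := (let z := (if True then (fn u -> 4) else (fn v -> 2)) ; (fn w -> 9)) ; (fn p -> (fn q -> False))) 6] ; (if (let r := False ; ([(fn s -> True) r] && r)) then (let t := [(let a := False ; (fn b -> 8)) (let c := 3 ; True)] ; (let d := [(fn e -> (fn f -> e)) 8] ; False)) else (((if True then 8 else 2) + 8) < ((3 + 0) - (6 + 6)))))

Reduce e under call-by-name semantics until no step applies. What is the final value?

Answer: false

Derivation:
step 0: (let x = ((let y = (let z = (if true then (\u.4) else (\v.2)) in (\w.9)) in (\p.(\q.false))) 6) in (if (let r = false in (((\s.true) r) && r)) then (let t = ((let a = false in (\b.8)) (let c = 3 in true)) in (let d = ((\e.(\f.e)) 8) in false)) else (((if true then 8 else 2) + 8) < ((3 + 0) - (6 + 6)))))
step 1: [let@root] (if (let r = false in (((\s.true) r) && r)) then (let t = ((let a = false in (\b.8)) (let c = 3 in true)) in (let d = ((\e.(\f.e)) 8) in false)) else (((if true then 8 else 2) + 8) < ((3 + 0) - (6 + 6))))
step 2: [let@0] (if (((\s.true) false) && false) then (let t = ((let a = false in (\b.8)) (let c = 3 in true)) in (let d = ((\e.(\f.e)) 8) in false)) else (((if true then 8 else 2) + 8) < ((3 + 0) - (6 + 6))))
step 3: [beta@0.0] (if (true && false) then (let t = ((let a = false in (\b.8)) (let c = 3 in true)) in (let d = ((\e.(\f.e)) 8) in false)) else (((if true then 8 else 2) + 8) < ((3 + 0) - (6 + 6))))
step 4: [delta@0] (if false then (let t = ((let a = false in (\b.8)) (let c = 3 in true)) in (let d = ((\e.(\f.e)) 8) in false)) else (((if true then 8 else 2) + 8) < ((3 + 0) - (6 + 6))))
step 5: [if@root] (((if true then 8 else 2) + 8) < ((3 + 0) - (6 + 6)))
step 6: [if@0.0] ((8 + 8) < ((3 + 0) - (6 + 6)))
step 7: [delta@0] (16 < ((3 + 0) - (6 + 6)))
step 8: [delta@1.0] (16 < (3 - (6 + 6)))
step 9: [delta@1.1] (16 < (3 - 12))
step 10: [delta@1] (16 < -9)
step 11: [delta@root] false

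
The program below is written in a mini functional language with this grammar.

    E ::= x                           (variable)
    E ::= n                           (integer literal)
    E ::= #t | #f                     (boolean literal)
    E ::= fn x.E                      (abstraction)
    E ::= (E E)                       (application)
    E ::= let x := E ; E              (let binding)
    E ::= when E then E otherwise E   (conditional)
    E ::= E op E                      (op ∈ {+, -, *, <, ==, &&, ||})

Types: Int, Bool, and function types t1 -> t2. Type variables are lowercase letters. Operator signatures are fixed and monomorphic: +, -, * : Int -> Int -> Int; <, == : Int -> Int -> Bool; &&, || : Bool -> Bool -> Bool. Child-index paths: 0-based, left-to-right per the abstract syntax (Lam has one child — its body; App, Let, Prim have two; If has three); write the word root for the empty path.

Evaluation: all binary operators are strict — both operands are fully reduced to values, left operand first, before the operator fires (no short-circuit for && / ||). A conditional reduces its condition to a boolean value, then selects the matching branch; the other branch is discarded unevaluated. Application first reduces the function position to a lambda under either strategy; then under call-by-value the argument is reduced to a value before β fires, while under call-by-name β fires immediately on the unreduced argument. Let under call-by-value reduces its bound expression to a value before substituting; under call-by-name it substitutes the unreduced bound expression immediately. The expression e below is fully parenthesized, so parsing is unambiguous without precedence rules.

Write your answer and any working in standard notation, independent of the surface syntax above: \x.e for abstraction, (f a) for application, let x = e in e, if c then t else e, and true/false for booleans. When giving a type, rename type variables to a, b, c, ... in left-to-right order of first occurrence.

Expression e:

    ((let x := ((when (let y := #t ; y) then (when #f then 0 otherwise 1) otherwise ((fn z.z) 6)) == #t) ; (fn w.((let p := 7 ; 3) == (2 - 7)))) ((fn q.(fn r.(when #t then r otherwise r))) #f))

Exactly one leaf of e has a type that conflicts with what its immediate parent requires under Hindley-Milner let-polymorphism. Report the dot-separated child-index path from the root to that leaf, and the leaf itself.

Answer: 0.0.1 : true

Working:
let y : Bool
y : Bool
  unify Bool ~ Bool
  unify Bool ~ Bool
  unify Int ~ Int
z : a
\z._ : a -> a
  unify a -> a ~ Int -> b
  unify a ~ Int
  unify Int ~ b
_ _ : Int
  unify Int ~ Int
  unify Int ~ Int
  unify Bool ~ Int
  FAIL: mismatch Bool ~ Int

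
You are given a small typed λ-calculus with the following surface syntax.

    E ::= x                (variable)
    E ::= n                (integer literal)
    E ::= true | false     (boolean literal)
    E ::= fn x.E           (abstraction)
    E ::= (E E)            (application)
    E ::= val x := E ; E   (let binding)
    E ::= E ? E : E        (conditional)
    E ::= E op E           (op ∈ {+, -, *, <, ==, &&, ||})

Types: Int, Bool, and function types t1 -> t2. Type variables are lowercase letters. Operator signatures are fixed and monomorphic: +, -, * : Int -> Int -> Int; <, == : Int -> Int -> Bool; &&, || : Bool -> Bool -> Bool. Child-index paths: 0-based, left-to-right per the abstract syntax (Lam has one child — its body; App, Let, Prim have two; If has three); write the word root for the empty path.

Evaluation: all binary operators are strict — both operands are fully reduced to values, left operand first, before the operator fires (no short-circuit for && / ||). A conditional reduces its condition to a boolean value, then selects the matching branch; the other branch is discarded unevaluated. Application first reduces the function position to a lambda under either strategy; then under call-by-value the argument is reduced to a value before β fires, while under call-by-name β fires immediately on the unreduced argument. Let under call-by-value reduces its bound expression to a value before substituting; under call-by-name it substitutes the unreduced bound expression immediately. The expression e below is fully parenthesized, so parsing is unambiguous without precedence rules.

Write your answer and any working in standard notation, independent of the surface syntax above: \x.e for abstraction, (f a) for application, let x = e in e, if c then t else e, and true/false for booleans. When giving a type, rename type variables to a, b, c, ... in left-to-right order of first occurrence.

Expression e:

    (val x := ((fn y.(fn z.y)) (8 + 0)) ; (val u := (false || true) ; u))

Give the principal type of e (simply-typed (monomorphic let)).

Derivation:
y : a
\z._ : b -> a
\y._ : a -> b -> a
  unify Int ~ Int
  unify Int ~ Int
  unify a -> b -> a ~ Int -> c
  unify a ~ Int
  unify b -> Int ~ c
_ _ : b -> Int
let x : b -> Int
  unify Bool ~ Bool
  unify Bool ~ Bool
let u : Bool
u : Bool

Answer: Bool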